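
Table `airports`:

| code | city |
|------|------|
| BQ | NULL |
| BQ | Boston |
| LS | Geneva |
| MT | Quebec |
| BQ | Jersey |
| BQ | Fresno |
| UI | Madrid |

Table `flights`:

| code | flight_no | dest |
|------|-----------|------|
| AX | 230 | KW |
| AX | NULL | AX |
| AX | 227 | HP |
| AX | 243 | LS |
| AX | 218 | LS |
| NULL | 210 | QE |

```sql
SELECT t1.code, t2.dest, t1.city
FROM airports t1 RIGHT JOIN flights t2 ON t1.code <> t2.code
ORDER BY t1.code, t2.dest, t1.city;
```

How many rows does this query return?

36

RIGHT JOIN keeps every row from `flights`; unmatched rows get NULL for `airports`'s columns.
Matching on t1.code <> t2.code. A NULL in a compared column never satisfies the condition.
Matched pairs: 35; unmatched t2 rows kept: 1.
Total: 35 matched + 1 padded = 36 rows.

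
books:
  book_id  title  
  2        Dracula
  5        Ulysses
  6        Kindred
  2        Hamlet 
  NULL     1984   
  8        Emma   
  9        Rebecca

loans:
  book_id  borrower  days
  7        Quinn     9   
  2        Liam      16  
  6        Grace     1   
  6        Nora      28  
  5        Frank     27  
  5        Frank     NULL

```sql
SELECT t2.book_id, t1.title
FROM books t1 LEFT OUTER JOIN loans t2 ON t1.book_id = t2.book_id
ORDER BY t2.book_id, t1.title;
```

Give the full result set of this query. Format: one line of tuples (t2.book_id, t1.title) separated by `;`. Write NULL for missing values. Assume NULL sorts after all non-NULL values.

(2, Dracula); (2, Hamlet); (5, Ulysses); (5, Ulysses); (6, Kindred); (6, Kindred); (NULL, 1984); (NULL, Emma); (NULL, Rebecca)

LEFT JOIN keeps every row from `books`; unmatched rows get NULL for `loans`'s columns.
Matching on t1.book_id = t2.book_id. A NULL in a compared column never satisfies the condition.
- t1[0] book_id=2 → 1 match(es) in t2 → 1 row(s).
- t1[1] book_id=5 → 2 match(es) in t2 → 2 row(s).
- t1[2] book_id=6 → 2 match(es) in t2 → 2 row(s).
- t1[3] book_id=2 → 1 match(es) in t2 → 1 row(s).
- t1[4] book_id=NULL → no match; kept with NULLs on the t2 side.
- t1[5] book_id=8 → no match; kept with NULLs on the t2 side.
- t1[6] book_id=9 → no match; kept with NULLs on the t2 side.
After projecting and ordering:
t2.book_id | t1.title
2 | Dracula
2 | Hamlet
5 | Ulysses
5 | Ulysses
6 | Kindred
6 | Kindred
NULL | 1984
NULL | Emma
NULL | Rebecca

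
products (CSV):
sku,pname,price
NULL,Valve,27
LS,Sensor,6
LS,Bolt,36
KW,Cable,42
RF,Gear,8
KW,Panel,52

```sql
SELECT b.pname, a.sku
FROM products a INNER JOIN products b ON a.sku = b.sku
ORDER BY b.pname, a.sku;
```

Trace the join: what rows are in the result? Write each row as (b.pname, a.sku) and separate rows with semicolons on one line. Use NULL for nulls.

(Bolt, LS); (Bolt, LS); (Cable, KW); (Cable, KW); (Gear, RF); (Panel, KW); (Panel, KW); (Sensor, LS); (Sensor, LS)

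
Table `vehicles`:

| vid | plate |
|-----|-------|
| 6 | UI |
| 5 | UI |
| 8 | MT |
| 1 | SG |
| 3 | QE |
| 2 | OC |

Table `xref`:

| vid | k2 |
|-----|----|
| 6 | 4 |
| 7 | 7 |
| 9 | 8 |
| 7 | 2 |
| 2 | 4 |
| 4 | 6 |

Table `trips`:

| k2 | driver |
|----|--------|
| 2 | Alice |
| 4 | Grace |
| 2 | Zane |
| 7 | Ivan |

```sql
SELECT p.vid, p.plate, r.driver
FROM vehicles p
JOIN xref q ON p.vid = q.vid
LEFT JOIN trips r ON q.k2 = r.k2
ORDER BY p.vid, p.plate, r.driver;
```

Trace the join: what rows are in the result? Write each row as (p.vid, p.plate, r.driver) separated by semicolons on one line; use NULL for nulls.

(2, OC, Grace); (6, UI, Grace)

Joins associate left-to-right: vehicles INNER JOIN xref on vid gives 2 intermediate row(s).
Then LEFT JOIN `trips r` on k2: each of those 2 rows is kept; rows whose q.k2 has no match in r get NULL for r's columns.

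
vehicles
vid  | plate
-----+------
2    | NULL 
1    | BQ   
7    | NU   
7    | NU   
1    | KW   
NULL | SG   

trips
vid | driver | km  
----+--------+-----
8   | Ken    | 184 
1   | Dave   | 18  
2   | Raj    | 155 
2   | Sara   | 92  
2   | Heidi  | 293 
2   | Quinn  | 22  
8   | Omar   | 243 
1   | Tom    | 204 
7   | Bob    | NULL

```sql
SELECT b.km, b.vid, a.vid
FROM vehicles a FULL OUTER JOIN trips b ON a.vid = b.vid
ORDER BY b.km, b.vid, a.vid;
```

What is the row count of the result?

13

FULL OUTER JOIN keeps every row from both sides; unmatched rows get NULL for the other side's columns.
Matching on a.vid = b.vid. A NULL in a compared column never satisfies the condition.
- a[0] vid=2 → 4 match(es) in b → 4 row(s).
- a[1] vid=1 → 2 match(es) in b → 2 row(s).
- a[2] vid=7 → 1 match(es) in b → 1 row(s).
- a[3] vid=7 → 1 match(es) in b → 1 row(s).
- a[4] vid=1 → 2 match(es) in b → 2 row(s).
- a[5] vid=NULL → no match; kept with NULLs on the b side.
- 2 b row(s) had no a match → kept, a columns NULL.
Total: 10 matched + 3 padded = 13 rows.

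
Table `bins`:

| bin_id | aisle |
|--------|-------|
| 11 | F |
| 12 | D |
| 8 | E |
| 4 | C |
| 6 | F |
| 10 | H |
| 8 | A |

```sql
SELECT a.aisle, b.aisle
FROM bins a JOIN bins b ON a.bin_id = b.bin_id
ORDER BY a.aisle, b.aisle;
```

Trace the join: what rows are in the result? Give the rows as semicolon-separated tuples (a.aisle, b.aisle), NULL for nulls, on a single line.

INNER JOIN keeps only pairs where the ON condition holds.
Matching on a.bin_id = b.bin_id.
Matched pairs: 9.

(A, A); (A, E); (C, C); (D, D); (E, A); (E, E); (F, F); (F, F); (H, H)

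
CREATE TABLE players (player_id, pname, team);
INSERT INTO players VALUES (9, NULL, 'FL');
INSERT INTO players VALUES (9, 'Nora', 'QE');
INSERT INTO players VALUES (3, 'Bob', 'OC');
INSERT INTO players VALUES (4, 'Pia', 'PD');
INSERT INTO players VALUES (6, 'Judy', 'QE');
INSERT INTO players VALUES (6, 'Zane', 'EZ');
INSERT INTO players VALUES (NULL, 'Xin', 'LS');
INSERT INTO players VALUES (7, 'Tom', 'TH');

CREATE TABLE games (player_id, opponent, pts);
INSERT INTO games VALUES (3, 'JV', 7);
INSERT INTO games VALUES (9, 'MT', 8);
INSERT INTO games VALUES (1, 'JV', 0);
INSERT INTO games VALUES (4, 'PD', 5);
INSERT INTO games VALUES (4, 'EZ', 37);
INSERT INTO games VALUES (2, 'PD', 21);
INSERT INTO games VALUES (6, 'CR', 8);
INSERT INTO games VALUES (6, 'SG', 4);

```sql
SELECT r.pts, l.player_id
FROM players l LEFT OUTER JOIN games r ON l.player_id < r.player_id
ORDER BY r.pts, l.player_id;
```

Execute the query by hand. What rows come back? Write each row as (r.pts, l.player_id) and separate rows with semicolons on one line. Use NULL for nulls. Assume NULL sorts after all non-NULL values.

(4, 3); (4, 4); (5, 3); (8, 3); (8, 3); (8, 4); (8, 4); (8, 6); (8, 6); (8, 7); (37, 3); (NULL, 9); (NULL, 9); (NULL, NULL)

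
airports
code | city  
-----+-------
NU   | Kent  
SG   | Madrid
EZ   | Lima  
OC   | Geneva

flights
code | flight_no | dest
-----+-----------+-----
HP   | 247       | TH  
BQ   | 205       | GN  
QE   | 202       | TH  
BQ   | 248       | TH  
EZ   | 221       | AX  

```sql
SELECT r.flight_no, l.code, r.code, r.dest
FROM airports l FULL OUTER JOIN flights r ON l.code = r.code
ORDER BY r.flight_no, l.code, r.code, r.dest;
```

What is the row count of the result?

8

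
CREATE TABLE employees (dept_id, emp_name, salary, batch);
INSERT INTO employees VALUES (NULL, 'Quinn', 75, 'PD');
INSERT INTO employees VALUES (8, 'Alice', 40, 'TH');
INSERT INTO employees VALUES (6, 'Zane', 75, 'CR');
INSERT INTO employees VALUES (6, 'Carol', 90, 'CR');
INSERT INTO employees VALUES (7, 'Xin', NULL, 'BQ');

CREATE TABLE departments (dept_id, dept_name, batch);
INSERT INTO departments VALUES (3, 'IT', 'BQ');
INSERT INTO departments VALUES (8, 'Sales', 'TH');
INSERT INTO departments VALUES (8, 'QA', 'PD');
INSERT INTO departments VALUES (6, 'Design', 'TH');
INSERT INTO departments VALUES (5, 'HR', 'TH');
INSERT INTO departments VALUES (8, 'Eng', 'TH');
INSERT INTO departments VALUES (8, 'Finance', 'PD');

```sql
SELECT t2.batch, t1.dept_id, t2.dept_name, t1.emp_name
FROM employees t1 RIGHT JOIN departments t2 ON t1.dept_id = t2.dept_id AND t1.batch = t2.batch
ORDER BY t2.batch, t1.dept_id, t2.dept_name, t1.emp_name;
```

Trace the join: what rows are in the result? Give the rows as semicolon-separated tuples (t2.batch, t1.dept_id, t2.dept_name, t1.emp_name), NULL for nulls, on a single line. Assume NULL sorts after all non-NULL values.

(BQ, NULL, IT, NULL); (PD, NULL, Finance, NULL); (PD, NULL, QA, NULL); (TH, 8, Eng, Alice); (TH, 8, Sales, Alice); (TH, NULL, Design, NULL); (TH, NULL, HR, NULL)

RIGHT JOIN keeps every row from `departments`; unmatched rows get NULL for `employees`'s columns.
Matching on t1.dept_id = t2.dept_id AND t1.batch = t2.batch. A NULL in a compared column never satisfies the condition.
- t1 row (dept_id=NULL, batch=PD): no match.
- t1 row (dept_id=8, batch=TH): matches 2 t2 row(s) → 2 output row(s).
- t1 row (dept_id=6, batch=CR): no match.
- t1 row (dept_id=6, batch=CR): no match.
- t1 row (dept_id=7, batch=BQ): no match.
- plus 5 unmatched t2 row(s), each kept with NULL t1 columns.
After projecting and ordering:
t2.batch | t1.dept_id | t2.dept_name | t1.emp_name
BQ | NULL | IT | NULL
PD | NULL | Finance | NULL
PD | NULL | QA | NULL
TH | 8 | Eng | Alice
TH | 8 | Sales | Alice
TH | NULL | Design | NULL
TH | NULL | HR | NULL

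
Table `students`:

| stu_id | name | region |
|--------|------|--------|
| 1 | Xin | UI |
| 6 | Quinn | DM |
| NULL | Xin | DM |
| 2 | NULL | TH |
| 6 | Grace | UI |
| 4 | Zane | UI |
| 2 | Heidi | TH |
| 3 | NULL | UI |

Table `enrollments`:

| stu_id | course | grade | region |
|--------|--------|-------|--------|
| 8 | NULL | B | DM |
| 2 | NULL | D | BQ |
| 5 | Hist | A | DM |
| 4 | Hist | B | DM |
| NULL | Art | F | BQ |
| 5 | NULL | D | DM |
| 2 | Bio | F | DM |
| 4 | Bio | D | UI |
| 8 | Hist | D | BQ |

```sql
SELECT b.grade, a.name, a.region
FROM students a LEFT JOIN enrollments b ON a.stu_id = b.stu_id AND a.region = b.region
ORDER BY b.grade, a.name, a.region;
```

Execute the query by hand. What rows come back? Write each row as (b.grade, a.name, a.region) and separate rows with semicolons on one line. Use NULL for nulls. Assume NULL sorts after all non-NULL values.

(D, Zane, UI); (NULL, Grace, UI); (NULL, Heidi, TH); (NULL, Quinn, DM); (NULL, Xin, DM); (NULL, Xin, UI); (NULL, NULL, TH); (NULL, NULL, UI)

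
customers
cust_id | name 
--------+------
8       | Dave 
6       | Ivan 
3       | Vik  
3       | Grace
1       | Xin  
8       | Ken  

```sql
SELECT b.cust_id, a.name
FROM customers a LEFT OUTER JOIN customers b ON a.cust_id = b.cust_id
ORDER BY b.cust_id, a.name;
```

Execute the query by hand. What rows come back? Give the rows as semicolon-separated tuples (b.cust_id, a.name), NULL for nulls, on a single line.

(1, Xin); (3, Grace); (3, Grace); (3, Vik); (3, Vik); (6, Ivan); (8, Dave); (8, Dave); (8, Ken); (8, Ken)

LEFT JOIN keeps every row from `customers a`; unmatched rows get NULL for `customers b`'s columns.
Matching on a.cust_id = b.cust_id.
Matched pairs: 10; unmatched a rows kept: 0.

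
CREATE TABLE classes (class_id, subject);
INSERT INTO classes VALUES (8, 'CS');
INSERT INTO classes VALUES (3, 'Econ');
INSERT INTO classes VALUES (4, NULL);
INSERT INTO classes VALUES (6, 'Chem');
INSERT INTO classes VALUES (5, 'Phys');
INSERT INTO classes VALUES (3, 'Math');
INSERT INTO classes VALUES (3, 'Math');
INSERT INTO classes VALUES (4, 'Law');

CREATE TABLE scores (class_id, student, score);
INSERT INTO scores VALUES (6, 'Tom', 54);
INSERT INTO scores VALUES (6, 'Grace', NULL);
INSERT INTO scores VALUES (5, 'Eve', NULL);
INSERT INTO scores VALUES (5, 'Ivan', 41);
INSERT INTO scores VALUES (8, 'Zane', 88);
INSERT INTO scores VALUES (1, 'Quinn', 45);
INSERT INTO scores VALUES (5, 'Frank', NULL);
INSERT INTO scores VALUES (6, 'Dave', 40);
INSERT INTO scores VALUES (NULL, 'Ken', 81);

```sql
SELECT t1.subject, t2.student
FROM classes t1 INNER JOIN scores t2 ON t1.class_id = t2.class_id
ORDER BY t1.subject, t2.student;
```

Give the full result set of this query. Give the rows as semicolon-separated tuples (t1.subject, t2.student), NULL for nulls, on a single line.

INNER JOIN keeps only pairs where the ON condition holds.
Matching on t1.class_id = t2.class_id. A NULL in a compared column never satisfies the condition.
- t1 (class_id=8) pairs with 1 row(s) of t2.
- t1 (class_id=3) has no partner → excluded.
- t1 (class_id=4) has no partner → excluded.
- t1 (class_id=6) pairs with 3 row(s) of t2.
- t1 (class_id=5) pairs with 3 row(s) of t2.
- t1 (class_id=3) has no partner → excluded.
- t1 (class_id=3) has no partner → excluded.
- t1 (class_id=4) has no partner → excluded.
After projecting and ordering:
t1.subject | t2.student
CS | Zane
Chem | Dave
Chem | Grace
Chem | Tom
Phys | Eve
Phys | Frank
Phys | Ivan

(CS, Zane); (Chem, Dave); (Chem, Grace); (Chem, Tom); (Phys, Eve); (Phys, Frank); (Phys, Ivan)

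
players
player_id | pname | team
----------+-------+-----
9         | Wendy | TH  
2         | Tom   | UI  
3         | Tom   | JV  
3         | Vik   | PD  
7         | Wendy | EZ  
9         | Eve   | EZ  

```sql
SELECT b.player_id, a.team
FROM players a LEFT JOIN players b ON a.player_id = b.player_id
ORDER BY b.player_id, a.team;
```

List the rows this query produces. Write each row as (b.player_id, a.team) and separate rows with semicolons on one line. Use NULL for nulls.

LEFT JOIN keeps every row from `players a`; unmatched rows get NULL for `players b`'s columns.
Matching on a.player_id = b.player_id.
- a[0] player_id=9 → 2 match(es) in b → 2 row(s).
- a[1] player_id=2 → 1 match(es) in b → 1 row(s).
- a[2] player_id=3 → 2 match(es) in b → 2 row(s).
- a[3] player_id=3 → 2 match(es) in b → 2 row(s).
- a[4] player_id=7 → 1 match(es) in b → 1 row(s).
- a[5] player_id=9 → 2 match(es) in b → 2 row(s).
After projecting and ordering:
b.player_id | a.team
2 | UI
3 | JV
3 | JV
3 | PD
3 | PD
7 | EZ
9 | EZ
9 | EZ
9 | TH
9 | TH

(2, UI); (3, JV); (3, JV); (3, PD); (3, PD); (7, EZ); (9, EZ); (9, EZ); (9, TH); (9, TH)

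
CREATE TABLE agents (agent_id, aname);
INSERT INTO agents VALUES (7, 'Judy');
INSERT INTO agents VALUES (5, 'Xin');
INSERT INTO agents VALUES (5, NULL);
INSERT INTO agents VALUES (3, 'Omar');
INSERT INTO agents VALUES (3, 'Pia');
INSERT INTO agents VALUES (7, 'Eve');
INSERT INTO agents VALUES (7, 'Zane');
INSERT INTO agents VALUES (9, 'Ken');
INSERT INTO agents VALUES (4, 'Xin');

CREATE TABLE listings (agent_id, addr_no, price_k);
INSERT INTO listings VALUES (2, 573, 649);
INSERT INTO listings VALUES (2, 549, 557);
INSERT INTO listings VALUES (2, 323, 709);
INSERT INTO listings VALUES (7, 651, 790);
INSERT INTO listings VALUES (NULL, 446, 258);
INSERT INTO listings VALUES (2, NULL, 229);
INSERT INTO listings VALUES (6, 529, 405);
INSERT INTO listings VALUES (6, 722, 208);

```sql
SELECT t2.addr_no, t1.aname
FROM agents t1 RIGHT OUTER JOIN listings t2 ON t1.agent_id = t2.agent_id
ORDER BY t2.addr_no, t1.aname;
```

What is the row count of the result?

10

RIGHT JOIN keeps every row from `listings`; unmatched rows get NULL for `agents`'s columns.
Matching on t1.agent_id = t2.agent_id. A NULL in a compared column never satisfies the condition.
- t1[0] agent_id=7 → 1 match(es) in t2 → 1 row(s).
- t1[1] agent_id=5 → no match.
- t1[2] agent_id=5 → no match.
- t1[3] agent_id=3 → no match.
- t1[4] agent_id=3 → no match.
- t1[5] agent_id=7 → 1 match(es) in t2 → 1 row(s).
- t1[6] agent_id=7 → 1 match(es) in t2 → 1 row(s).
- t1[7] agent_id=9 → no match.
- t1[8] agent_id=4 → no match.
- 7 row(s) from t2 found no t1 partner → padded with NULL.
Total: 3 matched + 7 padded = 10 rows.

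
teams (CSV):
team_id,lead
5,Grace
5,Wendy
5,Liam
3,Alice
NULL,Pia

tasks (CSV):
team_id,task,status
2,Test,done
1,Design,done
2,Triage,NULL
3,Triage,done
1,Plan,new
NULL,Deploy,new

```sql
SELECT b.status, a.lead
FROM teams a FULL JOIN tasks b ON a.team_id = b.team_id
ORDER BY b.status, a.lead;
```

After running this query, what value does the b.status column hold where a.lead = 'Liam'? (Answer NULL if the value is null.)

NULL

FULL OUTER JOIN keeps every row from both sides; unmatched rows get NULL for the other side's columns.
Matching on a.team_id = b.team_id. A NULL in a compared column never satisfies the condition.
- a[0] team_id=5 → no match; kept with NULLs on the b side.
- a[1] team_id=5 → no match; kept with NULLs on the b side.
- a[2] team_id=5 → no match; kept with NULLs on the b side.
- a[3] team_id=3 → 1 match(es) in b → 1 row(s).
- a[4] team_id=NULL → no match; kept with NULLs on the b side.
- plus 5 unmatched b row(s), each kept with NULL a columns.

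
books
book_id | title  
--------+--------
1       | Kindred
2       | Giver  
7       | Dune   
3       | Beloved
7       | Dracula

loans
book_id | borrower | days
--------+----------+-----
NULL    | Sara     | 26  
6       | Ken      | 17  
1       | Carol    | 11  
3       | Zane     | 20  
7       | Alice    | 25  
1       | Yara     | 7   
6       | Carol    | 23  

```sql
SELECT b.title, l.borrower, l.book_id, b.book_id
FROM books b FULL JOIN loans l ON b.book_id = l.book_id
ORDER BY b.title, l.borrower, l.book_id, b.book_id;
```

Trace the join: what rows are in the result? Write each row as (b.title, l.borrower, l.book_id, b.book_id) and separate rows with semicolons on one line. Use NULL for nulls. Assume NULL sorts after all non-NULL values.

FULL OUTER JOIN keeps every row from both sides; unmatched rows get NULL for the other side's columns.
Matching on b.book_id = l.book_id. A NULL in a compared column never satisfies the condition.
- b (book_id=1) pairs with 2 row(s) of l.
- b (book_id=2) has no partner → padded with NULL.
- b (book_id=7) pairs with 1 row(s) of l.
- b (book_id=3) pairs with 1 row(s) of l.
- b (book_id=7) pairs with 1 row(s) of l.
- 3 row(s) from l found no b partner → padded with NULL.
After projecting and ordering:
b.title | l.borrower | l.book_id | b.book_id
Beloved | Zane | 3 | 3
Dracula | Alice | 7 | 7
Dune | Alice | 7 | 7
Giver | NULL | NULL | 2
Kindred | Carol | 1 | 1
Kindred | Yara | 1 | 1
NULL | Carol | 6 | NULL
NULL | Ken | 6 | NULL
NULL | Sara | NULL | NULL

(Beloved, Zane, 3, 3); (Dracula, Alice, 7, 7); (Dune, Alice, 7, 7); (Giver, NULL, NULL, 2); (Kindred, Carol, 1, 1); (Kindred, Yara, 1, 1); (NULL, Carol, 6, NULL); (NULL, Ken, 6, NULL); (NULL, Sara, NULL, NULL)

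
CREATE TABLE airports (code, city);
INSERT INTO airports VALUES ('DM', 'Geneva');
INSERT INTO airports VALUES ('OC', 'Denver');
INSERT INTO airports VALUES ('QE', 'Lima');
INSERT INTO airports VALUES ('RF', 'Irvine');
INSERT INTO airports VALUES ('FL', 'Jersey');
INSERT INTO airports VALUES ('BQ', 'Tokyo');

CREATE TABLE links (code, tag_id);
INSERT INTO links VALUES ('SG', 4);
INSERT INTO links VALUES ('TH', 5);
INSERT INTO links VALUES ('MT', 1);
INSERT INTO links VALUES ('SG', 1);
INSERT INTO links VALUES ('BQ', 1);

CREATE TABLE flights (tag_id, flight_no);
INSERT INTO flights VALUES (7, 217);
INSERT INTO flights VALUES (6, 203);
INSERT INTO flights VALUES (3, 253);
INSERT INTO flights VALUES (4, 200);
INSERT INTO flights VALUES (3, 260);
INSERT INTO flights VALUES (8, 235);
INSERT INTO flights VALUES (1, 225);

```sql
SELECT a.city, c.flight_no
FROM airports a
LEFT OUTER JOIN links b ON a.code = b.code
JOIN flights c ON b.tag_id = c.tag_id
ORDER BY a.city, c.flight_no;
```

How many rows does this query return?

Step 1 — a LEFT JOIN b on code → 6 row(s).
Then INNER JOIN `flights c` on tag_id: keep only rows whose b.tag_id appears in c.
Result: 1 row(s).

1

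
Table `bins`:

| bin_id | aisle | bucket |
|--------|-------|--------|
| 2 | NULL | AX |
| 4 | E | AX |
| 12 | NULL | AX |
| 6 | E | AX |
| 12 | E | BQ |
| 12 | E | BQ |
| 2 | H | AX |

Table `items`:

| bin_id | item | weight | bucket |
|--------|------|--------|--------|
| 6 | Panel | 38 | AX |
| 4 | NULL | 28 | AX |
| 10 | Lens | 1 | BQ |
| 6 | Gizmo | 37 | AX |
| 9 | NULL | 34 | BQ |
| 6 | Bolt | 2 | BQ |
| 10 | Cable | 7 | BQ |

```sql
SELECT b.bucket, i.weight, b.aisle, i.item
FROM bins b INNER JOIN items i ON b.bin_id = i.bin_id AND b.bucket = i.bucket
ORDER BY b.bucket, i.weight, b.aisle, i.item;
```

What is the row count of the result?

3

INNER JOIN keeps only pairs where the ON condition holds.
Matching on b.bin_id = i.bin_id AND b.bucket = i.bucket.
- b (bin_id=2, bucket=AX) has no partner → excluded.
- b (bin_id=4, bucket=AX) pairs with 1 row(s) of i.
- b (bin_id=12, bucket=AX) has no partner → excluded.
- b (bin_id=6, bucket=AX) pairs with 2 row(s) of i.
- b (bin_id=12, bucket=BQ) has no partner → excluded.
- b (bin_id=12, bucket=BQ) has no partner → excluded.
- b (bin_id=2, bucket=AX) has no partner → excluded.
Total: 3 rows.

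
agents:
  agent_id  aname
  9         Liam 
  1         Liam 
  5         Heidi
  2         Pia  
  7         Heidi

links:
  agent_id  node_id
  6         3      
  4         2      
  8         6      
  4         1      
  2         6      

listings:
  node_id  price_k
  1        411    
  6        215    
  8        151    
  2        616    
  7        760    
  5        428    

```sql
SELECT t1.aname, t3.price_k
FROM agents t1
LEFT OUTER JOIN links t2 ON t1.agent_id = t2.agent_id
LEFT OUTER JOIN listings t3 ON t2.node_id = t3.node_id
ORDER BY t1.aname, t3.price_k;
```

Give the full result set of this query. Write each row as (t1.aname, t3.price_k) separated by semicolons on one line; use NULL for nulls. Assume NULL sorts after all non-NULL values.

(Heidi, NULL); (Heidi, NULL); (Liam, NULL); (Liam, NULL); (Pia, 215)

Step 1 — t1 LEFT JOIN t2 on agent_id → 5 row(s).
Then LEFT JOIN `listings t3` on node_id: each of those 5 rows is kept; rows whose t2.node_id has no match in t3 get NULL for t3's columns.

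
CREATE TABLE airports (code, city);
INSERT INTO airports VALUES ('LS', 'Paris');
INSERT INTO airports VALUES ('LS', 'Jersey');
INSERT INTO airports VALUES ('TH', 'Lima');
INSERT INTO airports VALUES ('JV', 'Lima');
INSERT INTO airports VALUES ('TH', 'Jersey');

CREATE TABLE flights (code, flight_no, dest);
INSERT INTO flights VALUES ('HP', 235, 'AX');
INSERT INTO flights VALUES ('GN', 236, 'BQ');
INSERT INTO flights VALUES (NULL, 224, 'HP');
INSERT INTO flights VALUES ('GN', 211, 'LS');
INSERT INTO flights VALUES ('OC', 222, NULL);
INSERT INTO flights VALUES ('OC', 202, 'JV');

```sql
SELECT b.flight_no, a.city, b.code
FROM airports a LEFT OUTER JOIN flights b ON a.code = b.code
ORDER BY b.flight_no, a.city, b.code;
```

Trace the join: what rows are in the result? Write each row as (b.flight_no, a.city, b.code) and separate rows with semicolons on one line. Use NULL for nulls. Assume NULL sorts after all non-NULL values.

LEFT JOIN keeps every row from `airports`; unmatched rows get NULL for `flights`'s columns.
Matching on a.code = b.code. A NULL in a compared column never satisfies the condition.
- a row (code=LS): no match → kept, b columns NULL.
- a row (code=LS): no match → kept, b columns NULL.
- a row (code=TH): no match → kept, b columns NULL.
- a row (code=JV): no match → kept, b columns NULL.
- a row (code=TH): no match → kept, b columns NULL.
After projecting and ordering:
b.flight_no | a.city | b.code
NULL | Jersey | NULL
NULL | Jersey | NULL
NULL | Lima | NULL
NULL | Lima | NULL
NULL | Paris | NULL

(NULL, Jersey, NULL); (NULL, Jersey, NULL); (NULL, Lima, NULL); (NULL, Lima, NULL); (NULL, Paris, NULL)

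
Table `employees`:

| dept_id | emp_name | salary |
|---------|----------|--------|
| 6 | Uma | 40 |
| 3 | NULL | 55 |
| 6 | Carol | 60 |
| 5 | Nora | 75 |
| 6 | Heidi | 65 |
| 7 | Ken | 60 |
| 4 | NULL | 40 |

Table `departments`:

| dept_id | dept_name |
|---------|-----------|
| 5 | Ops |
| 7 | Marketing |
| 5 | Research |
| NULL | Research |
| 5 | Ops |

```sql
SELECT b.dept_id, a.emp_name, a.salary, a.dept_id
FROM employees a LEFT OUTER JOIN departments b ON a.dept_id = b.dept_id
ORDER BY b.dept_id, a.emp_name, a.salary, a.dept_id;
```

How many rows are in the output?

9

LEFT JOIN keeps every row from `employees`; unmatched rows get NULL for `departments`'s columns.
Matching on a.dept_id = b.dept_id. A NULL in a compared column never satisfies the condition.
Matched pairs: 4; unmatched a rows kept: 5.
Total: 4 matched + 5 padded = 9 rows.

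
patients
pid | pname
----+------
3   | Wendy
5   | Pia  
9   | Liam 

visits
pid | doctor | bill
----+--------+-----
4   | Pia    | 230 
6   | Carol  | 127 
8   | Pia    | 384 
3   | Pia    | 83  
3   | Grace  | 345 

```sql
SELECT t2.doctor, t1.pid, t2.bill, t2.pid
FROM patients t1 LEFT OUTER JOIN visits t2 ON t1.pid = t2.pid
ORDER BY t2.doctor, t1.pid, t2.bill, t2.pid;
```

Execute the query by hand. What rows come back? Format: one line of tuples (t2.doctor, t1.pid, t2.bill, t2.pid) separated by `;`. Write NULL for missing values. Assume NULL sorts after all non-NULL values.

LEFT JOIN keeps every row from `patients`; unmatched rows get NULL for `visits`'s columns.
Matching on t1.pid = t2.pid.
- pid=3: 2 matching t2 row(s), so 2 row(s) emitted.
- pid=5: no t2 row matches, row kept with t2 columns NULL.
- pid=9: no t2 row matches, row kept with t2 columns NULL.
After projecting and ordering:
t2.doctor | t1.pid | t2.bill | t2.pid
Grace | 3 | 345 | 3
Pia | 3 | 83 | 3
NULL | 5 | NULL | NULL
NULL | 9 | NULL | NULL

(Grace, 3, 345, 3); (Pia, 3, 83, 3); (NULL, 5, NULL, NULL); (NULL, 9, NULL, NULL)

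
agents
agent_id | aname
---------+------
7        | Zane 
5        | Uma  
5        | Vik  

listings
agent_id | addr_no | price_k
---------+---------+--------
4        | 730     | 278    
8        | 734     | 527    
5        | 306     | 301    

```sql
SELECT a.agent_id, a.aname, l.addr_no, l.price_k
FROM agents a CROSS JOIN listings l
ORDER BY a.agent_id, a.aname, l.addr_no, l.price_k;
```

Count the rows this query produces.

9

CROSS JOIN pairs every row of `agents` with every row of `listings`: 3 × 3 = 9 rows.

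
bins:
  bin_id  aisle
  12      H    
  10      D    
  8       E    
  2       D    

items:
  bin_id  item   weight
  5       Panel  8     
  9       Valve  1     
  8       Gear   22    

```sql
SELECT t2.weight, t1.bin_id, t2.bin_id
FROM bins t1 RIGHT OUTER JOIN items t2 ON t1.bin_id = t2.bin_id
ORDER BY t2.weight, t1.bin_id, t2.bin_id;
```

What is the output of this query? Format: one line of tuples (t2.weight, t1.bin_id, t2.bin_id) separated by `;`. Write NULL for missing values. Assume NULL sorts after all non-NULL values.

RIGHT JOIN keeps every row from `items`; unmatched rows get NULL for `bins`'s columns.
Matching on t1.bin_id = t2.bin_id.
- t1 row (bin_id=12): no match.
- t1 row (bin_id=10): no match.
- t1 row (bin_id=8): matches 1 t2 row(s) → 1 output row(s).
- t1 row (bin_id=2): no match.
- plus 2 unmatched t2 row(s), each kept with NULL t1 columns.
After projecting and ordering:
t2.weight | t1.bin_id | t2.bin_id
1 | NULL | 9
8 | NULL | 5
22 | 8 | 8

(1, NULL, 9); (8, NULL, 5); (22, 8, 8)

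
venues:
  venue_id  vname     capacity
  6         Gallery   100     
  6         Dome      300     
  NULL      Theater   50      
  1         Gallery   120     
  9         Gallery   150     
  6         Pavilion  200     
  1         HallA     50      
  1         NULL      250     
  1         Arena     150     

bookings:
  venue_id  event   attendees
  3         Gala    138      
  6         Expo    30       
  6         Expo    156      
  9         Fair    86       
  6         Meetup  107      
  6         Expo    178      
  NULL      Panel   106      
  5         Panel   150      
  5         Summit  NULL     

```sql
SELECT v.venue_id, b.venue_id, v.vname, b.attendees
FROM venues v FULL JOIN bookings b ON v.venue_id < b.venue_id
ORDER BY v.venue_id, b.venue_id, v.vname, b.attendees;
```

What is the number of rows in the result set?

FULL OUTER JOIN keeps every row from both sides; unmatched rows get NULL for the other side's columns.
Matching on v.venue_id < b.venue_id. A NULL in a compared column never satisfies the condition.
- v row (venue_id=6): matches 1 b row(s) → 1 output row(s).
- v row (venue_id=6): matches 1 b row(s) → 1 output row(s).
- v row (venue_id=NULL): no match → kept, b columns NULL.
- v row (venue_id=1): matches 8 b row(s) → 8 output row(s).
- v row (venue_id=9): no match → kept, b columns NULL.
- v row (venue_id=6): matches 1 b row(s) → 1 output row(s).
- v row (venue_id=1): matches 8 b row(s) → 8 output row(s).
- v row (venue_id=1): matches 8 b row(s) → 8 output row(s).
- v row (venue_id=1): matches 8 b row(s) → 8 output row(s).
- plus 1 unmatched b row(s), each kept with NULL v columns.
Total: 35 matched + 3 padded = 38 rows.

38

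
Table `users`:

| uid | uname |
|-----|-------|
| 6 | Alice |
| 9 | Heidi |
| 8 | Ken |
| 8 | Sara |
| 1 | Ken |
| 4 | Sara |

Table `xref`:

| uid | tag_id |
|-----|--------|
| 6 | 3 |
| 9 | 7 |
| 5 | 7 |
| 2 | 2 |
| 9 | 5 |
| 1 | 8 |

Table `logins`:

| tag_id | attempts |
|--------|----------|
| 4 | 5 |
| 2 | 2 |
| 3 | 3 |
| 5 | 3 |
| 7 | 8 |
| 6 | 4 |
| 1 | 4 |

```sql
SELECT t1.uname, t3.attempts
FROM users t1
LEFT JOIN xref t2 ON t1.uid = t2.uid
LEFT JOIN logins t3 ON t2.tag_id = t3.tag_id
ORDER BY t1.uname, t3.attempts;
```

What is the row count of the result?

7

Joins associate left-to-right: users LEFT JOIN xref on uid gives 7 intermediate row(s).
Then LEFT JOIN `logins t3` on tag_id: each of those 7 rows is kept; rows whose t2.tag_id has no match in t3 get NULL for t3's columns.
Result: 7 row(s).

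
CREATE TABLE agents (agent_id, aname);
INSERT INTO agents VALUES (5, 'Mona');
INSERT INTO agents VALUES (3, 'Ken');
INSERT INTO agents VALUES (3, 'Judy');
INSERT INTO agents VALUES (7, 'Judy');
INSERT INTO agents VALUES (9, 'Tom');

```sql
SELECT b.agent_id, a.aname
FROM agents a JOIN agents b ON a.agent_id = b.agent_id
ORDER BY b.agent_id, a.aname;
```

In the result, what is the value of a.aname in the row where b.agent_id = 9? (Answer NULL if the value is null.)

Tom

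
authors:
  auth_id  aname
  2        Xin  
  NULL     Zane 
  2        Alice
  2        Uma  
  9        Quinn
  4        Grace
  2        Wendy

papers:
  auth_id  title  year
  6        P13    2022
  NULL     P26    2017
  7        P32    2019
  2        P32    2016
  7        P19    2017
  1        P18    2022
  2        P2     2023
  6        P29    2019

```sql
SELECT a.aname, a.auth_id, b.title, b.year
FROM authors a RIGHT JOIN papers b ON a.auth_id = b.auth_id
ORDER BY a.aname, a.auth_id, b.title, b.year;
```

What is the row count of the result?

14

RIGHT JOIN keeps every row from `papers`; unmatched rows get NULL for `authors`'s columns.
Matching on a.auth_id = b.auth_id. A NULL in a compared column never satisfies the condition.
- a[0] auth_id=2 → 2 match(es) in b → 2 row(s).
- a[1] auth_id=NULL → no match.
- a[2] auth_id=2 → 2 match(es) in b → 2 row(s).
- a[3] auth_id=2 → 2 match(es) in b → 2 row(s).
- a[4] auth_id=9 → no match.
- a[5] auth_id=4 → no match.
- a[6] auth_id=2 → 2 match(es) in b → 2 row(s).
- 6 b row(s) had no a match → kept, a columns NULL.
Total: 8 matched + 6 padded = 14 rows.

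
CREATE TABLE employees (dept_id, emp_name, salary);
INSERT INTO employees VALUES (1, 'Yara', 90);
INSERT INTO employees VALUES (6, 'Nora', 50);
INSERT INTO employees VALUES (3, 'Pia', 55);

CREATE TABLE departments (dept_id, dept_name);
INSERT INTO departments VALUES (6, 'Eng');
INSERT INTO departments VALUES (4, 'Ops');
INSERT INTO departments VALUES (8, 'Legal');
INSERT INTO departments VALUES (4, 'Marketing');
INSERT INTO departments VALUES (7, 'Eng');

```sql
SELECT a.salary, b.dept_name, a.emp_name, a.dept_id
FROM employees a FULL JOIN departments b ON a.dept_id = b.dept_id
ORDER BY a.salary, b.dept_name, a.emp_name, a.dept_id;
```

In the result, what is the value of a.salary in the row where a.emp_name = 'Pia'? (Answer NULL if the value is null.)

55

FULL OUTER JOIN keeps every row from both sides; unmatched rows get NULL for the other side's columns.
Matching on a.dept_id = b.dept_id.
- dept_id=1: no b row matches, row kept with b columns NULL.
- dept_id=6: 1 matching b row(s), so 1 row(s) emitted.
- dept_id=3: no b row matches, row kept with b columns NULL.
- 4 row(s) from b found no a partner → padded with NULL.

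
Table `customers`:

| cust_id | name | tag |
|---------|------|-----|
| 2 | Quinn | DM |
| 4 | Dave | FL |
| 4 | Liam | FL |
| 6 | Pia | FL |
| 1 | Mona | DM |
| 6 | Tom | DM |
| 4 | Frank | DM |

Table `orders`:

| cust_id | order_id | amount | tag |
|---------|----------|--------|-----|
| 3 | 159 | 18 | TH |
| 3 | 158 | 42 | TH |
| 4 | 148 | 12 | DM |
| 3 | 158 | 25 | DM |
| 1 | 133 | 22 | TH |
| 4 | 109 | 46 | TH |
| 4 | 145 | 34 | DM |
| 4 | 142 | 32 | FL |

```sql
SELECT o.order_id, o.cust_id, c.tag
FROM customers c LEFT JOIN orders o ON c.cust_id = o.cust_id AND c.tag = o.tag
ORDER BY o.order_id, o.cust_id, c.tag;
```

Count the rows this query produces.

8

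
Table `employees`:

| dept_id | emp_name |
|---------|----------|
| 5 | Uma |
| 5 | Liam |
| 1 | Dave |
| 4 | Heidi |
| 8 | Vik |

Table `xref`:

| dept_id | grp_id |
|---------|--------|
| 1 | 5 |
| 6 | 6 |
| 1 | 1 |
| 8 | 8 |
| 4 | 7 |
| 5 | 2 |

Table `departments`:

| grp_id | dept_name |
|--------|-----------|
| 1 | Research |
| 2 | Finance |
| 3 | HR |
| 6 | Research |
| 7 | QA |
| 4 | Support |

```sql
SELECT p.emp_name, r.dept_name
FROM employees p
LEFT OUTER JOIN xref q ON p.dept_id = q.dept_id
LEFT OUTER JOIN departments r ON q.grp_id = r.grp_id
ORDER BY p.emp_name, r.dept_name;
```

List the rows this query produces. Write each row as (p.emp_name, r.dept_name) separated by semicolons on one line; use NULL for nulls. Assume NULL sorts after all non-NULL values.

(Dave, Research); (Dave, NULL); (Heidi, QA); (Liam, Finance); (Uma, Finance); (Vik, NULL)

Step 1 — p LEFT JOIN q on dept_id → 6 row(s).
Then LEFT JOIN `departments r` on grp_id: each of those 6 rows is kept; rows whose q.grp_id has no match in r get NULL for r's columns.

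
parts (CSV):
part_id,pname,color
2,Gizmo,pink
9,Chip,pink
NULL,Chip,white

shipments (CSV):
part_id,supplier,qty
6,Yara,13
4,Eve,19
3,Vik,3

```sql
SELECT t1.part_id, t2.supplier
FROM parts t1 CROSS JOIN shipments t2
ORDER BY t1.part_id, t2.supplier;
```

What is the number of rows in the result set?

CROSS JOIN pairs every row of `parts` with every row of `shipments`: 3 × 3 = 9 rows.

9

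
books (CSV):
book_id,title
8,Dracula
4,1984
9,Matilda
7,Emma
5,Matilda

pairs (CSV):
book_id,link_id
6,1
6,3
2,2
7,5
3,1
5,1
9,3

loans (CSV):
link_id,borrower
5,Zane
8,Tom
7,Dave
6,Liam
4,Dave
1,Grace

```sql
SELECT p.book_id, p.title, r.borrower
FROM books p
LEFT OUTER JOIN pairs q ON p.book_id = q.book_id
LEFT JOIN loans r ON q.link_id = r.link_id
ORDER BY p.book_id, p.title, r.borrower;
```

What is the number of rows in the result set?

5

Joins associate left-to-right: books LEFT JOIN pairs on book_id gives 5 intermediate row(s).
Then LEFT JOIN `loans r` on link_id: each of those 5 rows is kept; rows whose q.link_id has no match in r get NULL for r's columns.
Result: 5 row(s).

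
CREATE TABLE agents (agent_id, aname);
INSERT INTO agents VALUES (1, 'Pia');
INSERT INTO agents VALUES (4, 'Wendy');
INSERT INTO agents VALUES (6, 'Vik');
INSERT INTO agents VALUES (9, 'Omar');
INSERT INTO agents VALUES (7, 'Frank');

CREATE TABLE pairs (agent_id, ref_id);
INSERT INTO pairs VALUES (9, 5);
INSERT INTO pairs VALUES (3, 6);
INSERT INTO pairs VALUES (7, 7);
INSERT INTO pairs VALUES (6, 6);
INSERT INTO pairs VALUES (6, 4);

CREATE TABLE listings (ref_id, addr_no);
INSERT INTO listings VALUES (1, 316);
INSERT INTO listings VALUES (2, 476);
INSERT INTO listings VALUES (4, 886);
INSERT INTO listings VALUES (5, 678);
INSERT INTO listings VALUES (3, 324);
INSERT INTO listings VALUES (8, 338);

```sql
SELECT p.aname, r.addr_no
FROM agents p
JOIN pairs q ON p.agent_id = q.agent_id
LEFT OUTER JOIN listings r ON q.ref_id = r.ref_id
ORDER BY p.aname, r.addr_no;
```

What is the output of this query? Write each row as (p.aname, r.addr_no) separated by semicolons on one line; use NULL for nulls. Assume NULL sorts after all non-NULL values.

Evaluate left to right. First `agents p INNER JOIN pairs q` on agent_id: 4 row(s).
Then LEFT JOIN `listings r` on ref_id: each of those 4 rows is kept; rows whose q.ref_id has no match in r get NULL for r's columns.

(Frank, NULL); (Omar, 678); (Vik, 886); (Vik, NULL)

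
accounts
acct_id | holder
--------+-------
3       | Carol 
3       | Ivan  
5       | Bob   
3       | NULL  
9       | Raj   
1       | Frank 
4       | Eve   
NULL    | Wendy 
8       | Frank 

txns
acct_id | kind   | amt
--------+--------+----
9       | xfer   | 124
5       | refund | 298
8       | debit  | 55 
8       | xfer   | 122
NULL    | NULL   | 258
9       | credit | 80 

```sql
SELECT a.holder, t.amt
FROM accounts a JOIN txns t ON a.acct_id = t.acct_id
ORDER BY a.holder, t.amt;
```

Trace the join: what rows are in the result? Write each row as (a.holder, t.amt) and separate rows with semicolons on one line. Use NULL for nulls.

INNER JOIN keeps only pairs where the ON condition holds.
Matching on a.acct_id = t.acct_id. A NULL in a compared column never satisfies the condition.
- acct_id=3: no matching t row, dropped.
- acct_id=3: no matching t row, dropped.
- acct_id=5: 1 matching t row(s), so 1 row(s) emitted.
- acct_id=3: no matching t row, dropped.
- acct_id=9: 2 matching t row(s), so 2 row(s) emitted.
- acct_id=1: no matching t row, dropped.
- acct_id=4: no matching t row, dropped.
- acct_id=NULL: no matching t row, dropped.
- acct_id=8: 2 matching t row(s), so 2 row(s) emitted.
After projecting and ordering:
a.holder | t.amt
Bob | 298
Frank | 55
Frank | 122
Raj | 80
Raj | 124

(Bob, 298); (Frank, 55); (Frank, 122); (Raj, 80); (Raj, 124)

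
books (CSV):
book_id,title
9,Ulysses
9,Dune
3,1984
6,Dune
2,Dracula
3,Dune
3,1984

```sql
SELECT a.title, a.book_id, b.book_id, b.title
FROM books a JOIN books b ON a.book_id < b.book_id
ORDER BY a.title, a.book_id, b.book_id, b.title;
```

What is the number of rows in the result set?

17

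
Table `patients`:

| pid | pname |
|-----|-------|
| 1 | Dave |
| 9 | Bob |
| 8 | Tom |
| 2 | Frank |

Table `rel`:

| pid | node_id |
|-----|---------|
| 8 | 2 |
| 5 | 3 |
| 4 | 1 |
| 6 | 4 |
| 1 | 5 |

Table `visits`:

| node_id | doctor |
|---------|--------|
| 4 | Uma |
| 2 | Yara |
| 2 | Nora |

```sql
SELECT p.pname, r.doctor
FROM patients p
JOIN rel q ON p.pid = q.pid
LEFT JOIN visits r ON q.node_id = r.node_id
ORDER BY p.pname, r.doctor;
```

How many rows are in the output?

3

Step 1 — p INNER JOIN q on pid → 2 row(s).
Then LEFT JOIN `visits r` on node_id: each of those 2 rows is kept; rows whose q.node_id has no match in r get NULL for r's columns.
Result: 3 row(s).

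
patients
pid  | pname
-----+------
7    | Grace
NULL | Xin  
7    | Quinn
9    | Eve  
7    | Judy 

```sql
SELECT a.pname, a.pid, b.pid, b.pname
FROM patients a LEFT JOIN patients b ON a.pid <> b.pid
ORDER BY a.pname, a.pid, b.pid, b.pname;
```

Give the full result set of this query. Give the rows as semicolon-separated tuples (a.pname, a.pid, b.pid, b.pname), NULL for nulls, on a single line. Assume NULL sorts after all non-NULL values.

LEFT JOIN keeps every row from `patients a`; unmatched rows get NULL for `patients b`'s columns.
Matching on a.pid <> b.pid. A NULL in a compared column never satisfies the condition.
Matched pairs: 6; unmatched a rows kept: 1.

(Eve, 9, 7, Grace); (Eve, 9, 7, Judy); (Eve, 9, 7, Quinn); (Grace, 7, 9, Eve); (Judy, 7, 9, Eve); (Quinn, 7, 9, Eve); (Xin, NULL, NULL, NULL)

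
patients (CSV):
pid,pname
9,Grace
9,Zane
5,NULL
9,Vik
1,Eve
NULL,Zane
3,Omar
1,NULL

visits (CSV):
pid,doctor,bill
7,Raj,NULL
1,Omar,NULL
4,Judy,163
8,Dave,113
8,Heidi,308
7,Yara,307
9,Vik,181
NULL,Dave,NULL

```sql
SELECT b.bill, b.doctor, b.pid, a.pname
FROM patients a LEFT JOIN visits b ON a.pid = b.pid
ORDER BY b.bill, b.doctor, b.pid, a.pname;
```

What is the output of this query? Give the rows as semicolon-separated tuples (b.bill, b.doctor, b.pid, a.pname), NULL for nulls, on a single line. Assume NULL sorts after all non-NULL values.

(181, Vik, 9, Grace); (181, Vik, 9, Vik); (181, Vik, 9, Zane); (NULL, Omar, 1, Eve); (NULL, Omar, 1, NULL); (NULL, NULL, NULL, Omar); (NULL, NULL, NULL, Zane); (NULL, NULL, NULL, NULL)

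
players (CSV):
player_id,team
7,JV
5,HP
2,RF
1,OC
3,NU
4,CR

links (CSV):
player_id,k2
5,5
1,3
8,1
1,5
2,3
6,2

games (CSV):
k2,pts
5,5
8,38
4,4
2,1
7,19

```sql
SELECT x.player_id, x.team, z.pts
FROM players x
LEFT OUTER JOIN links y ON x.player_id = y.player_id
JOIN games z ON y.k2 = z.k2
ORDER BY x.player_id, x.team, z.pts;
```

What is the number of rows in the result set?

2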